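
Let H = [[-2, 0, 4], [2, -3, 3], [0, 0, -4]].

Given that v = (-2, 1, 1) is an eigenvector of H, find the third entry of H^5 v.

First find the eigenvalue: Hv = (8, -4, -4) = -4·(-2, 1, 1), so λ = -4.
Then H^5 v = λ^5·v = (-4)^5·(-2, 1, 1) = -1024·(-2, 1, 1) = (2048, -1024, -1024).

-1024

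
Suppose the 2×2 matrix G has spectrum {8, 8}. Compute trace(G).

16

trace(G) is the sum of the eigenvalues: (8) + (8) = 16.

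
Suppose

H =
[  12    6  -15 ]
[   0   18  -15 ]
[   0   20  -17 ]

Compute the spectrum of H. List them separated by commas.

-2, 3, 12

Compute the characteristic polynomial p(lambda) = det(lambda·I - H).
Expanding along the first row, p(lambda) = lambda^3 - 13·lambda^2 + 6·lambda + 72.
Since p(3) = 0, lambda = 3 is a root.
Factor out (lambda - 3): p(lambda) = (lambda - 3)·(lambda^2 - 10·lambda - 24).
The quadratic factors as (lambda + 2)·(lambda - 12).
Eigenvalues: -2, 3, 12.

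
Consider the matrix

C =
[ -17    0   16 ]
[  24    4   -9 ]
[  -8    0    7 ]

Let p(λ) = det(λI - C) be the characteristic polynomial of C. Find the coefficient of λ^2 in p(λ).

The coefficient of λ^2 of det(λI - C) is −trace(C).
trace(C) = (-17) + (4) + (7) = -6, so the coefficient is 6.

6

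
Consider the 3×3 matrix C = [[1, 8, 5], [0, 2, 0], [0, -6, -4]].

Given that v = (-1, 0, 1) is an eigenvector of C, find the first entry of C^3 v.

64

First find the eigenvalue: Cv = (4, 0, -4) = -4·(-1, 0, 1), so λ = -4.
Then C^3 v = λ^3·v = (-4)^3·(-1, 0, 1) = -64·(-1, 0, 1) = (64, 0, -64).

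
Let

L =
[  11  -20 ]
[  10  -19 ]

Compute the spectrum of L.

-9, 1

det(L - λI) = (11 - λ)(-19 - λ) - (-20)·(10) = λ^2 + 8λ - 9.
This factors as (λ + 9)·(λ - 1) = 0.
Eigenvalues: -9, 1.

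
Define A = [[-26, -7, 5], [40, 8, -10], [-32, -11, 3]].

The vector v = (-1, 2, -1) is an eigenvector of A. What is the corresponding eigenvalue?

Compute Av: A·(-1, 2, -1) = (7, -14, 7).
Since Av = λv, compare component 1: 7 = λ·-1, so λ = -7.

-7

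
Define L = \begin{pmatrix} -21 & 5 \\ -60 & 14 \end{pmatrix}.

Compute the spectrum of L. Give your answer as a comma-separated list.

det(L - μI) = (-21 - μ)(14 - μ) - (5)·(-60) = μ^2 + 7μ + 6.
This factors as (μ + 6)·(μ + 1) = 0.
Eigenvalues: -6, -1.

-6, -1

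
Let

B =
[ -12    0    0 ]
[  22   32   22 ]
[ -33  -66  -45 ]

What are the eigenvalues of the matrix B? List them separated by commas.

-12, -12, -1

Compute the characteristic polynomial p(r) = det(rI - B).
Expanding the 3×3 determinant: p(r) = r^3 + 25r^2 + 168r + 144.
Try r = -12: p(-12) = 0, so -12 is a root.
Dividing by (r + 12) leaves r^2 + 13r + 12.
The quadratic factors as (r + 12)·(r + 1).
Eigenvalues: -12, -12, -1.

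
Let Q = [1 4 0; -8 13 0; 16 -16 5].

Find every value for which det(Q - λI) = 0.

Set up det(lambda·I - Q) = 0.
Expanding along the first row, p(lambda) = lambda^3 - 19·lambda^2 + 115·lambda - 225.
Rational-root test: lambda = 5 gives p(5) = 0.
Factor out (lambda - 5): p(lambda) = (lambda - 5)·(lambda^2 - 14·lambda + 45).
The quadratic factors as (lambda - 5)·(lambda - 9).
Eigenvalues: 5, 5, 9.

5, 5, 9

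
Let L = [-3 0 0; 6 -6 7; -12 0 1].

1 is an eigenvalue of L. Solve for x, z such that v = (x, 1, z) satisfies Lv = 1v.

We need (L - 1I)v = 0.
L - 1I = [[-4, 0, 0], [6, -7, 7], [-12, 0, 0]].
Row 1: (-4)·x + (0)·1 + (0)·z = 0
Row 2: (6)·x + (-7)·1 + (7)·z = 0
Row 3: (-12)·x + (0)·1 + (0)·z = 0
Solving gives x = 0, z = 1.
Check: L·(0, 1, 1) = (0, 1, 1) = 1·(0, 1, 1).

0, 1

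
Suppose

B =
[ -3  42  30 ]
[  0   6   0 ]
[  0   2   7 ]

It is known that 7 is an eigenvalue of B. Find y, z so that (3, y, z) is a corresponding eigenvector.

We need (B - 7I)v = 0.
B - 7I = [[-10, 42, 30], [0, -1, 0], [0, 2, 0]].
Row 1: (-10)·3 + (42)·y + (30)·z = 0
Row 2: (0)·3 + (-1)·y + (0)·z = 0
Row 3: (0)·3 + (2)·y + (0)·z = 0
Solving gives y = 0, z = 1.
Check: B·(3, 0, 1) = (21, 0, 7) = 7·(3, 0, 1).

0, 1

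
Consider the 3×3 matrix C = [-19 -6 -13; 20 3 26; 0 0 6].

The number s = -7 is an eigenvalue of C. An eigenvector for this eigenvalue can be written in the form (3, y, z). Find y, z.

We need (C + 7I)v = 0.
C + 7I = [[-12, -6, -13], [20, 10, 26], [0, 0, 13]].
Row 1: (-12)·3 + (-6)·y + (-13)·z = 0
Row 2: (20)·3 + (10)·y + (26)·z = 0
Row 3: (0)·3 + (0)·y + (13)·z = 0
Solving gives y = -6, z = 0.
Check: C·(3, -6, 0) = (-21, 42, 0) = -7·(3, -6, 0).

-6, 0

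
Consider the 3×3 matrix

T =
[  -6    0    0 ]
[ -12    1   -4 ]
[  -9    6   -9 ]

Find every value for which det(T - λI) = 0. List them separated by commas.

Set up det(λI - T) = 0.
Expanding the 3×3 determinant: p(λ) = λ^3 + 14λ^2 + 63λ + 90.
Since p(-5) = 0, λ = -5 is a root.
Dividing by (λ + 5) leaves λ^2 + 9λ + 18.
The quadratic factors as (λ + 6)·(λ + 3).
Eigenvalues: -6, -5, -3.

-6, -5, -3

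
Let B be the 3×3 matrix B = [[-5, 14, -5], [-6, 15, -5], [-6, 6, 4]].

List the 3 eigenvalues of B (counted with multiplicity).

Set up det(tI - B) = 0.
Cofactor expansion gives p(t) = t^3 - 14t^2 + 49t - 36.
Try t = 4: p(4) = 0, so 4 is a root.
Dividing by (t - 4) leaves t^2 - 10t + 9.
The quadratic factors as (t - 1)·(t - 9).
Eigenvalues: 1, 4, 9.

1, 4, 9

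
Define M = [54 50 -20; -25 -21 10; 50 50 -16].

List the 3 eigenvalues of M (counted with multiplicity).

The characteristic polynomial is p(μ) = det(μI - M).
Expanding the 3×3 determinant: p(μ) = μ^3 - 17μ^2 + 88μ - 144.
Try μ = 4: p(4) = 0, so 4 is a root.
Factor out (μ - 4): p(μ) = (μ - 4)·(μ^2 - 13μ + 36).
The quadratic factors as (μ - 4)·(μ - 9).
Eigenvalues: 4, 4, 9.

4, 4, 9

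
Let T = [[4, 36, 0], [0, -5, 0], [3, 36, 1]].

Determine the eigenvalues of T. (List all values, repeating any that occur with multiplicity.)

The characteristic polynomial is p(t) = det(tI - T).
Expanding along the first row, p(t) = t^3 - 21t + 20.
Rational-root test: t = 1 gives p(1) = 0.
Factor out (t - 1): p(t) = (t - 1)·(t^2 + t - 20).
The quadratic factors as (t + 5)·(t - 4).
Eigenvalues: -5, 1, 4.

-5, 1, 4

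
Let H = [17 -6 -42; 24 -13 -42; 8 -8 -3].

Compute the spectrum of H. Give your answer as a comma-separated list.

-7, -3, 11

The characteristic polynomial is p(lambda) = det(lambda·I - H).
Expanding the 3×3 determinant: p(lambda) = lambda^3 - lambda^2 - 89·lambda - 231.
Since p(-3) = 0, lambda = -3 is a root.
Dividing by (lambda + 3) leaves lambda^2 - 4·lambda - 77.
The quadratic factors as (lambda + 7)·(lambda - 11).
Eigenvalues: -7, -3, 11.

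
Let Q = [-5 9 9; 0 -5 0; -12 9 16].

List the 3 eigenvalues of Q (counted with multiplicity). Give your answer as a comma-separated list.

Compute the characteristic polynomial p(lambda) = det(lambda·I - Q).
Expanding the 3×3 determinant: p(lambda) = lambda^3 - 6·lambda^2 - 27·lambda + 140.
Try lambda = 4: p(4) = 0, so 4 is a root.
Dividing by (lambda - 4) leaves lambda^2 - 2·lambda - 35.
The quadratic factors as (lambda + 5)·(lambda - 7).
Eigenvalues: -5, 4, 7.

-5, 4, 7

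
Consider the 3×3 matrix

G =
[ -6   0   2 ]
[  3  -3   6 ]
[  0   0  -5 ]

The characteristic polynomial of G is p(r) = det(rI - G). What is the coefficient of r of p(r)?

63

p(r) = r^3 + 14r^2 + 63r + 90.
The coefficient of r is 63.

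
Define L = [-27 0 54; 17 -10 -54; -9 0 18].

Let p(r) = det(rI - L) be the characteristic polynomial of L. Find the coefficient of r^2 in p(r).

19

The coefficient of r^2 of det(rI - L) is −trace(L).
trace(L) = (-27) + (-10) + (18) = -19, so the coefficient is 19.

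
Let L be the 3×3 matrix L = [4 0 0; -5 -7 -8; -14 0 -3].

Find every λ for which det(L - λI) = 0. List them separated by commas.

-7, -3, 4

Compute the characteristic polynomial p(λ) = det(λI - L).
Expanding along the first row, p(λ) = λ^3 + 6λ^2 - 19λ - 84.
Rational-root test: λ = -3 gives p(-3) = 0.
Dividing by (λ + 3) leaves λ^2 + 3λ - 28.
The quadratic factors as (λ + 7)·(λ - 4).
Eigenvalues: -7, -3, 4.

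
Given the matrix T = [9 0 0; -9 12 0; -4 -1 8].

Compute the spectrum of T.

8, 9, 12

T is lower triangular, so its eigenvalues are the diagonal entries.
Diagonal: 9, 12, 8.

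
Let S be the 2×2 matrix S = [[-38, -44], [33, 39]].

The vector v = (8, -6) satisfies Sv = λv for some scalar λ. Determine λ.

Compute Sv: S·(8, -6) = (-40, 30).
Since Sv = λv, compare component 1: -40 = λ·8, so λ = -5.

-5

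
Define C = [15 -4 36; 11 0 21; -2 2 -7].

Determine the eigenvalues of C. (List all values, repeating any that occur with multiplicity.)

-2, -1, 11

The characteristic polynomial is p(t) = det(tI - C).
Cofactor expansion gives p(t) = t^3 - 8t^2 - 31t - 22.
Rational-root test: t = 11 gives p(11) = 0.
Dividing by (t - 11) leaves t^2 + 3t + 2.
The quadratic factors as (t + 2)·(t + 1).
Eigenvalues: -2, -1, 11.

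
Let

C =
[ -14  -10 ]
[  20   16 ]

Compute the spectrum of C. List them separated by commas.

-4, 6

det(C - lambda·I) = (-14 - lambda)(16 - lambda) - (-10)·(20) = lambda^2 - 2·lambda - 24.
This factors as (lambda + 4)·(lambda - 6) = 0.
Eigenvalues: -4, 6.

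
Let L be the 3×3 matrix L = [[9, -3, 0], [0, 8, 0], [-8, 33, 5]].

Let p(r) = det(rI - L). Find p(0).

-360

p(0) = det(0·I − L) = det(−L) = (−1)^3·det(L).
det(L) = 360, so p(0) = -360.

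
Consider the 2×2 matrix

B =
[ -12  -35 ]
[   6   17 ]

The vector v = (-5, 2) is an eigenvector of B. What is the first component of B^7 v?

First find the eigenvalue: Bv = (-10, 4) = 2·(-5, 2), so λ = 2.
Then B^7 v = λ^7·v = 2^7·(-5, 2) = 128·(-5, 2) = (-640, 256).

-640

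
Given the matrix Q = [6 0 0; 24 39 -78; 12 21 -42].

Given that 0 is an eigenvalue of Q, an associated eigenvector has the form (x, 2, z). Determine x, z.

0, 1

We need (Q)v = 0.
Q = [[6, 0, 0], [24, 39, -78], [12, 21, -42]].
Row 1: (6)·x + (0)·2 + (0)·z = 0
Row 2: (24)·x + (39)·2 + (-78)·z = 0
Row 3: (12)·x + (21)·2 + (-42)·z = 0
Solving gives x = 0, z = 1.
Check: Q·(0, 2, 1) = (0, 0, 0) = 0·(0, 2, 1).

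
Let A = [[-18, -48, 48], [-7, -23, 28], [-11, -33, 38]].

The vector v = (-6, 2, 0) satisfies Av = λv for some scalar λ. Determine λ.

Compute Av: A·(-6, 2, 0) = (12, -4, 0).
Since Av = λv, compare component 1: 12 = λ·-6, so λ = -2.

-2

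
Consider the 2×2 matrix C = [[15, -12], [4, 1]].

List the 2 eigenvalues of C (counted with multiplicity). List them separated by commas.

7, 9

det(C - λI) = (15 - λ)(1 - λ) - (-12)·(4) = λ^2 - 16λ + 63.
This factors as (λ - 7)·(λ - 9) = 0.
Eigenvalues: 7, 9.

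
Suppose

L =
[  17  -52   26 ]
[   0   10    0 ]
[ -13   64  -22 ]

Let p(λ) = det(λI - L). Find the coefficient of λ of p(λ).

-86

p(λ) = λ^3 - 5λ^2 - 86λ + 360.
The coefficient of λ is -86.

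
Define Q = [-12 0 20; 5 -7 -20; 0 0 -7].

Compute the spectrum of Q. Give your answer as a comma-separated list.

-12, -7, -7

Set up det(sI - Q) = 0.
Cofactor expansion gives p(s) = s^3 + 26s^2 + 217s + 588.
Try s = -7: p(-7) = 0, so -7 is a root.
Factor out (s + 7): p(s) = (s + 7)·(s^2 + 19s + 84).
The quadratic factors as (s + 12)·(s + 7).
Eigenvalues: -12, -7, -7.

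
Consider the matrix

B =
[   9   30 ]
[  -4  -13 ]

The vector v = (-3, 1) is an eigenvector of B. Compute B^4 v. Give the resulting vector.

(-3, 1)

First find the eigenvalue: Bv = (3, -1) = -1·(-3, 1), so λ = -1.
Then B^4 v = λ^4·v = (-1)^4·(-3, 1) = 1·(-3, 1) = (-3, 1).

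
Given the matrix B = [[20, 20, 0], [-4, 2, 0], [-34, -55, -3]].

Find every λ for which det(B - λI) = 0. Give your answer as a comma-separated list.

The characteristic polynomial is p(t) = det(tI - B).
Cofactor expansion gives p(t) = t^3 - 19t^2 + 54t + 360.
Since p(-3) = 0, t = -3 is a root.
Dividing by (t + 3) leaves t^2 - 22t + 120.
The quadratic factors as (t - 10)·(t - 12).
Eigenvalues: -3, 10, 12.

-3, 10, 12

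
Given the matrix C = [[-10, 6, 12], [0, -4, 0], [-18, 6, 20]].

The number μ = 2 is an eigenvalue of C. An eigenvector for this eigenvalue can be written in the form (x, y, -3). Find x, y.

-3, 0

We need (C - 2I)v = 0.
C - 2I = [[-12, 6, 12], [0, -6, 0], [-18, 6, 18]].
Row 1: (-12)·x + (6)·y + (12)·-3 = 0
Row 2: (0)·x + (-6)·y + (0)·-3 = 0
Row 3: (-18)·x + (6)·y + (18)·-3 = 0
Solving gives x = -3, y = 0.
Check: C·(-3, 0, -3) = (-6, 0, -6) = 2·(-3, 0, -3).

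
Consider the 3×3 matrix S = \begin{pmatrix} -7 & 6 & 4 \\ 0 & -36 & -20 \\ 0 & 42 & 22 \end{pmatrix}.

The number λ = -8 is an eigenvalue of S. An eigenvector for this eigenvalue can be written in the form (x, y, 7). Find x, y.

We need (S + 8I)v = 0.
S + 8I = [[1, 6, 4], [0, -28, -20], [0, 42, 30]].
Row 1: (1)·x + (6)·y + (4)·7 = 0
Row 2: (0)·x + (-28)·y + (-20)·7 = 0
Row 3: (0)·x + (42)·y + (30)·7 = 0
Solving gives x = 2, y = -5.
Check: S·(2, -5, 7) = (-16, 40, -56) = -8·(2, -5, 7).

2, -5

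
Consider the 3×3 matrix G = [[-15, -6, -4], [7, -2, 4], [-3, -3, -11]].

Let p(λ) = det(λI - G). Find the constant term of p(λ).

p(λ) = λ^3 + 28λ^2 + 259λ + 792.
The constant term is 792.

792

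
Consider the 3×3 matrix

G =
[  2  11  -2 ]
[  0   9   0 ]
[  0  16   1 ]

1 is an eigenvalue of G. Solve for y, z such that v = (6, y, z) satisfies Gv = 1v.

0, 3

We need (G - 1I)v = 0.
G - 1I = [[1, 11, -2], [0, 8, 0], [0, 16, 0]].
Row 1: (1)·6 + (11)·y + (-2)·z = 0
Row 2: (0)·6 + (8)·y + (0)·z = 0
Row 3: (0)·6 + (16)·y + (0)·z = 0
Solving gives y = 0, z = 3.
Check: G·(6, 0, 3) = (6, 0, 3) = 1·(6, 0, 3).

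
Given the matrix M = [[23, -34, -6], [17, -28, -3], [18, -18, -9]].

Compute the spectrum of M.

Set up det(μI - M) = 0.
Expanding the 3×3 determinant: p(μ) = μ^3 + 14μ^2 + 33μ.
Rational-root test: μ = -3 gives p(-3) = 0.
Dividing by (μ + 3) leaves μ^2 + 11μ.
The quadratic factors as (μ + 11)·μ.
Eigenvalues: -11, -3, 0.

-11, -3, 0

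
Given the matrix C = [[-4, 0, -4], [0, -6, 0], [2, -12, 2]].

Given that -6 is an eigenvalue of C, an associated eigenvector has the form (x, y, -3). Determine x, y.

We need (C + 6I)v = 0.
C + 6I = [[2, 0, -4], [0, 0, 0], [2, -12, 8]].
Row 1: (2)·x + (0)·y + (-4)·-3 = 0
Row 2: (0)·x + (0)·y + (0)·-3 = 0
Row 3: (2)·x + (-12)·y + (8)·-3 = 0
Solving gives x = -6, y = -3.
Check: C·(-6, -3, -3) = (36, 18, 18) = -6·(-6, -3, -3).

-6, -3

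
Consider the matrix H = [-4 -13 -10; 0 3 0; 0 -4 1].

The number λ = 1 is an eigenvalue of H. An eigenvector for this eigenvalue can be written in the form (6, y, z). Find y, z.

We need (H - 1I)v = 0.
H - 1I = [[-5, -13, -10], [0, 2, 0], [0, -4, 0]].
Row 1: (-5)·6 + (-13)·y + (-10)·z = 0
Row 2: (0)·6 + (2)·y + (0)·z = 0
Row 3: (0)·6 + (-4)·y + (0)·z = 0
Solving gives y = 0, z = -3.
Check: H·(6, 0, -3) = (6, 0, -3) = 1·(6, 0, -3).

0, -3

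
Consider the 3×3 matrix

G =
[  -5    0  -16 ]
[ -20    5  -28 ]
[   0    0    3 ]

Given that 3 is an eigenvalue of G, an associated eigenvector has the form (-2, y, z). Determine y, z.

We need (G - 3I)v = 0.
G - 3I = [[-8, 0, -16], [-20, 2, -28], [0, 0, 0]].
Row 1: (-8)·-2 + (0)·y + (-16)·z = 0
Row 2: (-20)·-2 + (2)·y + (-28)·z = 0
Row 3: (0)·-2 + (0)·y + (0)·z = 0
Solving gives y = -6, z = 1.
Check: G·(-2, -6, 1) = (-6, -18, 3) = 3·(-2, -6, 1).

-6, 1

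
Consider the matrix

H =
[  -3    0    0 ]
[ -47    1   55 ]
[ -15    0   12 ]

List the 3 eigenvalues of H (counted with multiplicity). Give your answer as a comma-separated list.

-3, 1, 12

Set up det(rI - H) = 0.
Expanding along the first row, p(r) = r^3 - 10r^2 - 27r + 36.
Rational-root test: r = 1 gives p(1) = 0.
Dividing by (r - 1) leaves r^2 - 9r - 36.
The quadratic factors as (r + 3)·(r - 12).
Eigenvalues: -3, 1, 12.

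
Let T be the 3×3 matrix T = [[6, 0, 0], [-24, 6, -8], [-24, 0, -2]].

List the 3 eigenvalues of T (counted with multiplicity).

The characteristic polynomial is p(s) = det(sI - T).
Expanding the 3×3 determinant: p(s) = s^3 - 10s^2 + 12s + 72.
Rational-root test: s = 6 gives p(6) = 0.
Dividing by (s - 6) leaves s^2 - 4s - 12.
The quadratic factors as (s + 2)·(s - 6).
Eigenvalues: -2, 6, 6.

-2, 6, 6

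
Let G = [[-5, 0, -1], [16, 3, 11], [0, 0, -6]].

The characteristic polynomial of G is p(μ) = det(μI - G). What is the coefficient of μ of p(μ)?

p(μ) = μ^3 + 8μ^2 - 3μ - 90.
The coefficient of μ is -3.

-3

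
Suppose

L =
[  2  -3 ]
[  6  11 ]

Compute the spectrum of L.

5, 8

det(L - μI) = (2 - μ)(11 - μ) - (-3)·(6) = μ^2 - 13μ + 40.
This factors as (μ - 5)·(μ - 8) = 0.
Eigenvalues: 5, 8.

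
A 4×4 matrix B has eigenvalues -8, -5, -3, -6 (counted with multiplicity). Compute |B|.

720

det(B) is the product of the eigenvalues: (-8) · (-5) · (-3) · (-6) = 720.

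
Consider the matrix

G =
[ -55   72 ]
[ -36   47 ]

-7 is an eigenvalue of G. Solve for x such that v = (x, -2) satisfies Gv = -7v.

We need (G + 7I)v = 0.
G + 7I = [[-48, 72], [-36, 54]].
Row 1: (-48)·x + (72)·-2 = 0
Row 2: (-36)·x + (54)·-2 = 0
Solving gives x = -3.
Check: G·(-3, -2) = (21, 14) = -7·(-3, -2).

-3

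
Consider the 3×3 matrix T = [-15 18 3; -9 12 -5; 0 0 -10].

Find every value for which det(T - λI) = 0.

-10, -6, 3

Set up det(rI - T) = 0.
Expanding the 3×3 determinant: p(r) = r^3 + 13r^2 + 12r - 180.
Since p(-10) = 0, r = -10 is a root.
Dividing by (r + 10) leaves r^2 + 3r - 18.
The quadratic factors as (r + 6)·(r - 3).
Eigenvalues: -10, -6, 3.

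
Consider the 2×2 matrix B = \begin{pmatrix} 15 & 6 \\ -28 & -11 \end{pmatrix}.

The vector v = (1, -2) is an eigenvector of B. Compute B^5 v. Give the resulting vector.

(243, -486)

First find the eigenvalue: Bv = (3, -6) = 3·(1, -2), so λ = 3.
Then B^5 v = λ^5·v = 3^5·(1, -2) = 243·(1, -2) = (243, -486).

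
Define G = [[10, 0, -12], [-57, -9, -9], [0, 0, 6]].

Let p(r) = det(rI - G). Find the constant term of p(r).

p(r) = r^3 - 7r^2 - 84r + 540.
The constant term is 540.

540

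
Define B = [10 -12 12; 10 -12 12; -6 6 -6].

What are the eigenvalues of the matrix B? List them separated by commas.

-6, -2, 0

The characteristic polynomial is p(λ) = det(λI - B).
Expanding the 3×3 determinant: p(λ) = λ^3 + 8λ^2 + 12λ.
Since p(-6) = 0, λ = -6 is a root.
Dividing by (λ + 6) leaves λ^2 + 2λ.
The quadratic factors as (λ + 2)·λ.
Eigenvalues: -6, -2, 0.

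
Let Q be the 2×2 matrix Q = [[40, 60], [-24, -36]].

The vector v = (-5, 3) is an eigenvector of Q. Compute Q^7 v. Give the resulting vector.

(-81920, 49152)

First find the eigenvalue: Qv = (-20, 12) = 4·(-5, 3), so λ = 4.
Then Q^7 v = λ^7·v = 4^7·(-5, 3) = 16384·(-5, 3) = (-81920, 49152).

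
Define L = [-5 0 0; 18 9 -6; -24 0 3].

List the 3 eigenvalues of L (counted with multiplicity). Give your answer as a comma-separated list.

-5, 3, 9

Set up det(μI - L) = 0.
Expanding along the first row, p(μ) = μ^3 - 7μ^2 - 33μ + 135.
Since p(3) = 0, μ = 3 is a root.
Dividing by (μ - 3) leaves μ^2 - 4μ - 45.
The quadratic factors as (μ + 5)·(μ - 9).
Eigenvalues: -5, 3, 9.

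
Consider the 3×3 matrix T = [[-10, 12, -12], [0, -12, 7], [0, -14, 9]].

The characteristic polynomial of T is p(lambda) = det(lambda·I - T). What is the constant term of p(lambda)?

-100

p(lambda) = lambda^3 + 13·lambda^2 + 20·lambda - 100.
The constant term is -100.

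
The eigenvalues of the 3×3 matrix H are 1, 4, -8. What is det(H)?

det(H) is the product of the eigenvalues: (1) · (4) · (-8) = -32.

-32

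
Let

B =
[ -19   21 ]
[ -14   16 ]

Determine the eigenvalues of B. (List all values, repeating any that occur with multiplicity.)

det(B - μI) = (-19 - μ)(16 - μ) - (21)·(-14) = μ^2 + 3μ - 10.
This factors as (μ + 5)·(μ - 2) = 0.
Eigenvalues: -5, 2.

-5, 2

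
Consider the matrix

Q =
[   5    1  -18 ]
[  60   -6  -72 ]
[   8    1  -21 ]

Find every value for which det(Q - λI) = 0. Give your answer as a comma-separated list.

-10, -9, -3

Compute the characteristic polynomial p(μ) = det(μI - Q).
Expanding the 3×3 determinant: p(μ) = μ^3 + 22μ^2 + 147μ + 270.
Rational-root test: μ = -3 gives p(-3) = 0.
Factor out (μ + 3): p(μ) = (μ + 3)·(μ^2 + 19μ + 90).
The quadratic factors as (μ + 10)·(μ + 9).
Eigenvalues: -10, -9, -3.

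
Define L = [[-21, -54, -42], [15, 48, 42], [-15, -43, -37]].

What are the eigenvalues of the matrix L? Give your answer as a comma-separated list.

Set up det(tI - L) = 0.
Expanding the 3×3 determinant: p(t) = t^3 + 10t^2 - 21t - 270.
Try t = 5: p(5) = 0, so 5 is a root.
Dividing by (t - 5) leaves t^2 + 15t + 54.
The quadratic factors as (t + 9)·(t + 6).
Eigenvalues: -9, -6, 5.

-9, -6, 5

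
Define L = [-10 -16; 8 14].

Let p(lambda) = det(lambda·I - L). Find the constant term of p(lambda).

-12

p(lambda) = lambda^2 - 4·lambda - 12.
The constant term is -12.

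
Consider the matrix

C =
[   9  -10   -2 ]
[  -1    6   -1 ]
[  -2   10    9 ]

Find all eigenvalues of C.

6, 7, 11

Compute the characteristic polynomial p(λ) = det(λI - C).
Expanding along the first row, p(λ) = λ^3 - 24λ^2 + 185λ - 462.
Rational-root test: λ = 6 gives p(6) = 0.
Dividing by (λ - 6) leaves λ^2 - 18λ + 77.
The quadratic factors as (λ - 7)·(λ - 11).
Eigenvalues: 6, 7, 11.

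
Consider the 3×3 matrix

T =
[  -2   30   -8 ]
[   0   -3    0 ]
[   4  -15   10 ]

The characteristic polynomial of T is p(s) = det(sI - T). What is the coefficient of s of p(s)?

p(s) = s^3 - 5s^2 - 12s + 36.
The coefficient of s is -12.

-12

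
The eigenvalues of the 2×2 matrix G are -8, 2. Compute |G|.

-16

det(G) is the product of the eigenvalues: (-8) · (2) = -16.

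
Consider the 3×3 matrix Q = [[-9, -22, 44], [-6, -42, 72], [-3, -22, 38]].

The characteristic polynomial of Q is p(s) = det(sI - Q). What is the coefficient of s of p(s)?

p(s) = s^3 + 13s^2 + 24s - 108.
The coefficient of s is 24.

24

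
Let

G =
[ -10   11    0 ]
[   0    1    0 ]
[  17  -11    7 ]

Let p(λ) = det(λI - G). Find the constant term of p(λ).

70

p(λ) = λ^3 + 2λ^2 - 73λ + 70.
The constant term is 70.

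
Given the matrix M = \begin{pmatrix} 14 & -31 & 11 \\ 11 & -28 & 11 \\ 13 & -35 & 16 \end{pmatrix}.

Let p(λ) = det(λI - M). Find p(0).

p(0) = det(0·I − M) = det(−M) = (−1)^3·det(M).
det(M) = -90, so p(0) = 90.

90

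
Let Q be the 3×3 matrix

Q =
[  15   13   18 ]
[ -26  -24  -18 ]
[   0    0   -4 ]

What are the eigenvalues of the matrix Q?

-11, -4, 2

Compute the characteristic polynomial p(λ) = det(λI - Q).
Expanding the 3×3 determinant: p(λ) = λ^3 + 13λ^2 + 14λ - 88.
Try λ = 2: p(2) = 0, so 2 is a root.
Dividing by (λ - 2) leaves λ^2 + 15λ + 44.
The quadratic factors as (λ + 11)·(λ + 4).
Eigenvalues: -11, -4, 2.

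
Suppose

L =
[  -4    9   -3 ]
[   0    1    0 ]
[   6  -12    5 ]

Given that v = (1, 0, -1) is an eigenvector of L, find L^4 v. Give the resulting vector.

(1, 0, -1)

First find the eigenvalue: Lv = (-1, 0, 1) = -1·(1, 0, -1), so λ = -1.
Then L^4 v = λ^4·v = (-1)^4·(1, 0, -1) = 1·(1, 0, -1) = (1, 0, -1).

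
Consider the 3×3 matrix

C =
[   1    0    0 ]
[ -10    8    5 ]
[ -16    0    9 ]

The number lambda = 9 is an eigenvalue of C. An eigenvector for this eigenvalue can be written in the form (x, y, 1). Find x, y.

We need (C - 9I)v = 0.
C - 9I = [[-8, 0, 0], [-10, -1, 5], [-16, 0, 0]].
Row 1: (-8)·x + (0)·y + (0)·1 = 0
Row 2: (-10)·x + (-1)·y + (5)·1 = 0
Row 3: (-16)·x + (0)·y + (0)·1 = 0
Solving gives x = 0, y = 5.
Check: C·(0, 5, 1) = (0, 45, 9) = 9·(0, 5, 1).

0, 5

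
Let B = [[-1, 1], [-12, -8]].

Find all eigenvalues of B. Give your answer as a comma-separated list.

det(B - λI) = (-1 - λ)(-8 - λ) - (1)·(-12) = λ^2 + 9λ + 20.
This factors as (λ + 5)·(λ + 4) = 0.
Eigenvalues: -5, -4.

-5, -4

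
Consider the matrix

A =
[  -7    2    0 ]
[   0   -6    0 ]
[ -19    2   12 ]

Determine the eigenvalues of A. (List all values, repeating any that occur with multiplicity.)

-7, -6, 12

Compute the characteristic polynomial p(λ) = det(λI - A).
Expanding the 3×3 determinant: p(λ) = λ^3 + λ^2 - 114λ - 504.
Rational-root test: λ = -6 gives p(-6) = 0.
Factor out (λ + 6): p(λ) = (λ + 6)·(λ^2 - 5λ - 84).
The quadratic factors as (λ + 7)·(λ - 12).
Eigenvalues: -7, -6, 12.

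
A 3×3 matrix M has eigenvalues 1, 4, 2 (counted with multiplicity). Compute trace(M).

trace(M) is the sum of the eigenvalues: (1) + (4) + (2) = 7.

7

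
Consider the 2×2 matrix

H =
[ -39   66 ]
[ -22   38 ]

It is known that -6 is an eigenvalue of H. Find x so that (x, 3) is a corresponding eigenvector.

We need (H + 6I)v = 0.
H + 6I = [[-33, 66], [-22, 44]].
Row 1: (-33)·x + (66)·3 = 0
Row 2: (-22)·x + (44)·3 = 0
Solving gives x = 6.
Check: H·(6, 3) = (-36, -18) = -6·(6, 3).

6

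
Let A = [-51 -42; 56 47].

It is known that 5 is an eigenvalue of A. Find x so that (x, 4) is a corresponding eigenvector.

-3

We need (A - 5I)v = 0.
A - 5I = [[-56, -42], [56, 42]].
Row 1: (-56)·x + (-42)·4 = 0
Row 2: (56)·x + (42)·4 = 0
Solving gives x = -3.
Check: A·(-3, 4) = (-15, 20) = 5·(-3, 4).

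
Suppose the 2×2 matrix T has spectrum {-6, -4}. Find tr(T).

-10

trace(T) is the sum of the eigenvalues: (-6) + (-4) = -10.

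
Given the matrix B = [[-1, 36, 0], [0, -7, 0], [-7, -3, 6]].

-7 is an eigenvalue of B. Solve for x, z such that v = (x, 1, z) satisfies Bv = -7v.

-6, -3

We need (B + 7I)v = 0.
B + 7I = [[6, 36, 0], [0, 0, 0], [-7, -3, 13]].
Row 1: (6)·x + (36)·1 + (0)·z = 0
Row 2: (0)·x + (0)·1 + (0)·z = 0
Row 3: (-7)·x + (-3)·1 + (13)·z = 0
Solving gives x = -6, z = -3.
Check: B·(-6, 1, -3) = (42, -7, 21) = -7·(-6, 1, -3).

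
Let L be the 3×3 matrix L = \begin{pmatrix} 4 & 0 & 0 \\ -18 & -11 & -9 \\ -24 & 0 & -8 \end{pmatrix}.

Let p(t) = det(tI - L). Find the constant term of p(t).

p(t) = t^3 + 15t^2 + 12t - 352.
The constant term is -352.

-352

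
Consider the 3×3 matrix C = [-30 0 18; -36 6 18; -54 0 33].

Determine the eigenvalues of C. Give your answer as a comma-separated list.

Set up det(λI - C) = 0.
Cofactor expansion gives p(λ) = λ^3 - 9λ^2 + 108.
Try λ = 6: p(6) = 0, so 6 is a root.
Dividing by (λ - 6) leaves λ^2 - 3λ - 18.
The quadratic factors as (λ + 3)·(λ - 6).
Eigenvalues: -3, 6, 6.

-3, 6, 6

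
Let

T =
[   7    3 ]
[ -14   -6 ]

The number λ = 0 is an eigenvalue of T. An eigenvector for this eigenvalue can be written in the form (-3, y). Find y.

We need (T)v = 0.
T = [[7, 3], [-14, -6]].
Row 1: (7)·-3 + (3)·y = 0
Row 2: (-14)·-3 + (-6)·y = 0
Solving gives y = 7.
Check: T·(-3, 7) = (0, 0) = 0·(-3, 7).

7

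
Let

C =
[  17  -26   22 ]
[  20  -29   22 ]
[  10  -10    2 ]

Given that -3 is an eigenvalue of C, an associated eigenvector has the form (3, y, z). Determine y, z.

We need (C + 3I)v = 0.
C + 3I = [[20, -26, 22], [20, -26, 22], [10, -10, 5]].
Row 1: (20)·3 + (-26)·y + (22)·z = 0
Row 2: (20)·3 + (-26)·y + (22)·z = 0
Row 3: (10)·3 + (-10)·y + (5)·z = 0
Solving gives y = 4, z = 2.
Check: C·(3, 4, 2) = (-9, -12, -6) = -3·(3, 4, 2).

4, 2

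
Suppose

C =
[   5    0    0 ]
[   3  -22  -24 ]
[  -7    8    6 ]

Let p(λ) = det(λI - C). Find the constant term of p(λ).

-300

p(λ) = λ^3 + 11λ^2 - 20λ - 300.
The constant term is -300.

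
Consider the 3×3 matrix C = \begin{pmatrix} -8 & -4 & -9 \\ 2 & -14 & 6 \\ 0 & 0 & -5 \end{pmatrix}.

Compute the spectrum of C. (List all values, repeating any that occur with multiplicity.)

The characteristic polynomial is p(μ) = det(μI - C).
Expanding the 3×3 determinant: p(μ) = μ^3 + 27μ^2 + 230μ + 600.
Since p(-5) = 0, μ = -5 is a root.
Factor out (μ + 5): p(μ) = (μ + 5)·(μ^2 + 22μ + 120).
The quadratic factors as (μ + 12)·(μ + 10).
Eigenvalues: -12, -10, -5.

-12, -10, -5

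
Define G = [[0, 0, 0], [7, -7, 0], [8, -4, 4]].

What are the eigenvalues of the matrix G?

G is lower triangular, so its eigenvalues are the diagonal entries.
Diagonal: 0, -7, 4.

-7, 0, 4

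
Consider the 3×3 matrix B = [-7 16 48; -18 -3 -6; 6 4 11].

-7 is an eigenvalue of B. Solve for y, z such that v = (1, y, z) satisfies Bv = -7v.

We need (B + 7I)v = 0.
B + 7I = [[0, 16, 48], [-18, 4, -6], [6, 4, 18]].
Row 1: (0)·1 + (16)·y + (48)·z = 0
Row 2: (-18)·1 + (4)·y + (-6)·z = 0
Row 3: (6)·1 + (4)·y + (18)·z = 0
Solving gives y = 3, z = -1.
Check: B·(1, 3, -1) = (-7, -21, 7) = -7·(1, 3, -1).

3, -1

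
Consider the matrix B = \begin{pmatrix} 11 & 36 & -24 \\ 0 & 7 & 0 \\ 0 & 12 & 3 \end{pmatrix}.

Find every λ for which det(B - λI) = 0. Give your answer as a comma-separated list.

Set up det(tI - B) = 0.
Expanding along the first row, p(t) = t^3 - 21t^2 + 131t - 231.
Try t = 3: p(3) = 0, so 3 is a root.
Factor out (t - 3): p(t) = (t - 3)·(t^2 - 18t + 77).
The quadratic factors as (t - 7)·(t - 11).
Eigenvalues: 3, 7, 11.

3, 7, 11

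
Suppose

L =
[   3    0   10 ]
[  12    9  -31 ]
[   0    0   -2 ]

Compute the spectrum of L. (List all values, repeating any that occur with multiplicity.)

Set up det(rI - L) = 0.
Expanding along the first row, p(r) = r^3 - 10r^2 + 3r + 54.
Since p(-2) = 0, r = -2 is a root.
Factor out (r + 2): p(r) = (r + 2)·(r^2 - 12r + 27).
The quadratic factors as (r - 3)·(r - 9).
Eigenvalues: -2, 3, 9.

-2, 3, 9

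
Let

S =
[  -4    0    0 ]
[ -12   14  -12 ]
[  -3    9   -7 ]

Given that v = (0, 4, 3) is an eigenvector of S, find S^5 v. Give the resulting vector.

First find the eigenvalue: Sv = (0, 20, 15) = 5·(0, 4, 3), so λ = 5.
Then S^5 v = λ^5·v = 5^5·(0, 4, 3) = 3125·(0, 4, 3) = (0, 12500, 9375).

(0, 12500, 9375)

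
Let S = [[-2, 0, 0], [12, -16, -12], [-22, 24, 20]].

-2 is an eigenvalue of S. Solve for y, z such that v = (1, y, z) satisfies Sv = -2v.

0, 1

We need (S + 2I)v = 0.
S + 2I = [[0, 0, 0], [12, -14, -12], [-22, 24, 22]].
Row 1: (0)·1 + (0)·y + (0)·z = 0
Row 2: (12)·1 + (-14)·y + (-12)·z = 0
Row 3: (-22)·1 + (24)·y + (22)·z = 0
Solving gives y = 0, z = 1.
Check: S·(1, 0, 1) = (-2, 0, -2) = -2·(1, 0, 1).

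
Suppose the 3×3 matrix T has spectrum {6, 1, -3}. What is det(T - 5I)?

32

If T has eigenvalues 6, 1, -3, then T - 5I has eigenvalues 1, -4, -8.
det(T - 5I) = (1) · (-4) · (-8) = 32.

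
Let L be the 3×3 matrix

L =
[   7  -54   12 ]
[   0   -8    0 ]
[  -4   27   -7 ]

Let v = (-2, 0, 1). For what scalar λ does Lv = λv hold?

Compute Lv: L·(-2, 0, 1) = (-2, 0, 1).
Since Lv = λv, compare component 1: -2 = λ·-2, so λ = 1.

1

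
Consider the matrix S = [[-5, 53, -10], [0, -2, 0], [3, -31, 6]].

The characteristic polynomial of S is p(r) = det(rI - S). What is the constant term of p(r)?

p(r) = r^3 + r^2 - 2r.
The constant term is 0.

0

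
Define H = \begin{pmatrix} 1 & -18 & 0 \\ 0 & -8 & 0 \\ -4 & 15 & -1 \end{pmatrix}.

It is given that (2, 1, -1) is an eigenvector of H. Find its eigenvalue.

Compute Hv: H·(2, 1, -1) = (-16, -8, 8).
Since Hv = λv, compare component 1: -16 = λ·2, so λ = -8.

-8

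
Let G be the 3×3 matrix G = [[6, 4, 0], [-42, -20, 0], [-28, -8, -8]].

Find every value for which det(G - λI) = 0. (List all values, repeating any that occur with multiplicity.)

-8, -8, -6

Compute the characteristic polynomial p(lambda) = det(lambda·I - G).
Expanding along the first row, p(lambda) = lambda^3 + 22·lambda^2 + 160·lambda + 384.
Since p(-6) = 0, lambda = -6 is a root.
Dividing by (lambda + 6) leaves lambda^2 + 16·lambda + 64.
The quadratic factor is (lambda + 8)^2.
Eigenvalues: -8, -8, -6.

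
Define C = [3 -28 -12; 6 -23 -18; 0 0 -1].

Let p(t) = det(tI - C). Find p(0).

p(0) = det(0·I − C) = det(−C) = (−1)^3·det(C).
det(C) = -99, so p(0) = 99.

99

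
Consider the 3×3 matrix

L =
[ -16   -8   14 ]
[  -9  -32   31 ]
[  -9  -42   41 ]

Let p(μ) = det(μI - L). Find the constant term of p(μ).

-700

p(μ) = μ^3 + 7μ^2 - 100μ - 700.
The constant term is -700.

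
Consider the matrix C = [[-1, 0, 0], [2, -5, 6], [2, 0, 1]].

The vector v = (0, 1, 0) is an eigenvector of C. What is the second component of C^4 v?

First find the eigenvalue: Cv = (0, -5, 0) = -5·(0, 1, 0), so λ = -5.
Then C^4 v = λ^4·v = (-5)^4·(0, 1, 0) = 625·(0, 1, 0) = (0, 625, 0).

625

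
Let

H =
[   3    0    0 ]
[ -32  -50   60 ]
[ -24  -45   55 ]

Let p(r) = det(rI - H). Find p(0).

p(0) = det(0·I − H) = det(−H) = (−1)^3·det(H).
det(H) = -150, so p(0) = 150.

150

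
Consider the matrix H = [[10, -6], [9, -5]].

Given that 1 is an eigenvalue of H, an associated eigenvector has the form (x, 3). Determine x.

We need (H - 1I)v = 0.
H - 1I = [[9, -6], [9, -6]].
Row 1: (9)·x + (-6)·3 = 0
Row 2: (9)·x + (-6)·3 = 0
Solving gives x = 2.
Check: H·(2, 3) = (2, 3) = 1·(2, 3).

2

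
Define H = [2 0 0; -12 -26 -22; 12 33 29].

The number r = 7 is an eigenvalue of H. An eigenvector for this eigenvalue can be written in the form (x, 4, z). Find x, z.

We need (H - 7I)v = 0.
H - 7I = [[-5, 0, 0], [-12, -33, -22], [12, 33, 22]].
Row 1: (-5)·x + (0)·4 + (0)·z = 0
Row 2: (-12)·x + (-33)·4 + (-22)·z = 0
Row 3: (12)·x + (33)·4 + (22)·z = 0
Solving gives x = 0, z = -6.
Check: H·(0, 4, -6) = (0, 28, -42) = 7·(0, 4, -6).

0, -6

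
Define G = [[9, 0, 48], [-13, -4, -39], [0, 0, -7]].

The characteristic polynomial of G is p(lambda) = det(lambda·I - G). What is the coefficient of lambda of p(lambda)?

-71

p(lambda) = lambda^3 + 2·lambda^2 - 71·lambda - 252.
The coefficient of lambda is -71.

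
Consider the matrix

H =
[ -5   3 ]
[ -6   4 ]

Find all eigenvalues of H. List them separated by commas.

-2, 1

det(H - sI) = (-5 - s)(4 - s) - (3)·(-6) = s^2 + s - 2.
This factors as (s + 2)·(s - 1) = 0.
Eigenvalues: -2, 1.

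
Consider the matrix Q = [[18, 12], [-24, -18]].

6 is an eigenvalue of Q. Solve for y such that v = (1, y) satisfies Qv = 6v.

-1

We need (Q - 6I)v = 0.
Q - 6I = [[12, 12], [-24, -24]].
Row 1: (12)·1 + (12)·y = 0
Row 2: (-24)·1 + (-24)·y = 0
Solving gives y = -1.
Check: Q·(1, -1) = (6, -6) = 6·(1, -1).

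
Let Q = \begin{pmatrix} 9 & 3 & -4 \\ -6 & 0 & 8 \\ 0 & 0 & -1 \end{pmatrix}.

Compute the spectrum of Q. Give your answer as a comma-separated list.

-1, 3, 6

Set up det(tI - Q) = 0.
Expanding the 3×3 determinant: p(t) = t^3 - 8t^2 + 9t + 18.
Rational-root test: t = 3 gives p(3) = 0.
Dividing by (t - 3) leaves t^2 - 5t - 6.
The quadratic factors as (t + 1)·(t - 6).
Eigenvalues: -1, 3, 6.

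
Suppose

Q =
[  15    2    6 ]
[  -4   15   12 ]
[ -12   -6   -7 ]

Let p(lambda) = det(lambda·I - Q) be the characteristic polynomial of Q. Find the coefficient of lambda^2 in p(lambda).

-23

The coefficient of lambda^2 of det(lambda·I - Q) is −trace(Q).
trace(Q) = (15) + (15) + (-7) = 23, so the coefficient is -23.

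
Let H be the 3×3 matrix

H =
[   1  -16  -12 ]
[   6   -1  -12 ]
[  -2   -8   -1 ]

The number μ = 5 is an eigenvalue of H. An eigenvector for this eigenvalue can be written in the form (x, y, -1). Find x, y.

We need (H - 5I)v = 0.
H - 5I = [[-4, -16, -12], [6, -6, -12], [-2, -8, -6]].
Row 1: (-4)·x + (-16)·y + (-12)·-1 = 0
Row 2: (6)·x + (-6)·y + (-12)·-1 = 0
Row 3: (-2)·x + (-8)·y + (-6)·-1 = 0
Solving gives x = -1, y = 1.
Check: H·(-1, 1, -1) = (-5, 5, -5) = 5·(-1, 1, -1).

-1, 1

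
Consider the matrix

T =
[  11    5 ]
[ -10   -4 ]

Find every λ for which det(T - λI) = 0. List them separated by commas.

1, 6

det(T - μI) = (11 - μ)(-4 - μ) - (5)·(-10) = μ^2 - 7μ + 6.
This factors as (μ - 1)·(μ - 6) = 0.
Eigenvalues: 1, 6.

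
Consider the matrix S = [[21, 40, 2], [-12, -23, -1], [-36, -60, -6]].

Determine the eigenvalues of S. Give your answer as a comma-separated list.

-3, -3, -2

Compute the characteristic polynomial p(r) = det(rI - S).
Expanding the 3×3 determinant: p(r) = r^3 + 8r^2 + 21r + 18.
Since p(-3) = 0, r = -3 is a root.
Dividing by (r + 3) leaves r^2 + 5r + 6.
The quadratic factors as (r + 3)·(r + 2).
Eigenvalues: -3, -3, -2.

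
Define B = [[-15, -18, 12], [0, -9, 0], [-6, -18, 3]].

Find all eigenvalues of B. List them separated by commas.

Compute the characteristic polynomial p(λ) = det(λI - B).
Expanding the 3×3 determinant: p(λ) = λ^3 + 21λ^2 + 135λ + 243.
Try λ = -3: p(-3) = 0, so -3 is a root.
Dividing by (λ + 3) leaves λ^2 + 18λ + 81.
The quadratic factor is (λ + 9)^2.
Eigenvalues: -9, -9, -3.

-9, -9, -3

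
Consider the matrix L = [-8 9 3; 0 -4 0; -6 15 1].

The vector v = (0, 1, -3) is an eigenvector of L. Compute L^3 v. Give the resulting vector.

First find the eigenvalue: Lv = (0, -4, 12) = -4·(0, 1, -3), so λ = -4.
Then L^3 v = λ^3·v = (-4)^3·(0, 1, -3) = -64·(0, 1, -3) = (0, -64, 192).

(0, -64, 192)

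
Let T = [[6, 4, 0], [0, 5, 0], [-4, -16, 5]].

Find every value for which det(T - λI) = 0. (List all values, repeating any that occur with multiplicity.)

Set up det(λI - T) = 0.
Expanding along the first row, p(λ) = λ^3 - 16λ^2 + 85λ - 150.
Rational-root test: λ = 6 gives p(6) = 0.
Factor out (λ - 6): p(λ) = (λ - 6)·(λ^2 - 10λ + 25).
The quadratic factor is (λ - 5)^2.
Eigenvalues: 5, 5, 6.

5, 5, 6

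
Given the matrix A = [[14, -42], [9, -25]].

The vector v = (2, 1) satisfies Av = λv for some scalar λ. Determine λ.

-7

Compute Av: A·(2, 1) = (-14, -7).
Since Av = λv, compare component 1: -14 = λ·2, so λ = -7.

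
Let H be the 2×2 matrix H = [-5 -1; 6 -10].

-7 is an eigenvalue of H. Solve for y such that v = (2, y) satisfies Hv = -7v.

We need (H + 7I)v = 0.
H + 7I = [[2, -1], [6, -3]].
Row 1: (2)·2 + (-1)·y = 0
Row 2: (6)·2 + (-3)·y = 0
Solving gives y = 4.
Check: H·(2, 4) = (-14, -28) = -7·(2, 4).

4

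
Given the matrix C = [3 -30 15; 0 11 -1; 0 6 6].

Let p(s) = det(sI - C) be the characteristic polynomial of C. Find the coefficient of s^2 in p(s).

-20

The coefficient of s^2 of det(sI - C) is −trace(C).
trace(C) = (3) + (11) + (6) = 20, so the coefficient is -20.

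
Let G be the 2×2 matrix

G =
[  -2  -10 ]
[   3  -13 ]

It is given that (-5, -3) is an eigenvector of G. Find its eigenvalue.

-8

Compute Gv: G·(-5, -3) = (40, 24).
Since Gv = λv, compare component 1: 40 = λ·-5, so λ = -8.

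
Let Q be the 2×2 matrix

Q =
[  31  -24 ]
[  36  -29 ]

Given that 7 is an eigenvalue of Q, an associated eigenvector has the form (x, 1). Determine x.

1

We need (Q - 7I)v = 0.
Q - 7I = [[24, -24], [36, -36]].
Row 1: (24)·x + (-24)·1 = 0
Row 2: (36)·x + (-36)·1 = 0
Solving gives x = 1.
Check: Q·(1, 1) = (7, 7) = 7·(1, 1).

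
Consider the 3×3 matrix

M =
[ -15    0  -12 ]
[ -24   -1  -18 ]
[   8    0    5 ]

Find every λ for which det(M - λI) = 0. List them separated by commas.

-7, -3, -1

Set up det(λI - M) = 0.
Cofactor expansion gives p(λ) = λ^3 + 11λ^2 + 31λ + 21.
Since p(-1) = 0, λ = -1 is a root.
Factor out (λ + 1): p(λ) = (λ + 1)·(λ^2 + 10λ + 21).
The quadratic factors as (λ + 7)·(λ + 3).
Eigenvalues: -7, -3, -1.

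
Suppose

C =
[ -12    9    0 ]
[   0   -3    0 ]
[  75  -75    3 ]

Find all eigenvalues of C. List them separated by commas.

-12, -3, 3

Compute the characteristic polynomial p(t) = det(tI - C).
Cofactor expansion gives p(t) = t^3 + 12t^2 - 9t - 108.
Since p(3) = 0, t = 3 is a root.
Factor out (t - 3): p(t) = (t - 3)·(t^2 + 15t + 36).
The quadratic factors as (t + 12)·(t + 3).
Eigenvalues: -12, -3, 3.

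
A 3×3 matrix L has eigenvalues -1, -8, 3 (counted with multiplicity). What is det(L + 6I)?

If L has eigenvalues -1, -8, 3, then L + 6I has eigenvalues 5, -2, 9.
det(L + 6I) = (5) · (-2) · (9) = -90.

-90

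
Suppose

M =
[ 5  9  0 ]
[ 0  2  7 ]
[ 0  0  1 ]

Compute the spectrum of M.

1, 2, 5

M is upper triangular, so its eigenvalues are the diagonal entries.
Diagonal: 5, 2, 1.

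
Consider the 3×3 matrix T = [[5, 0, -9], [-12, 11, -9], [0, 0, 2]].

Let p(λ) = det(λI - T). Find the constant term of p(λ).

p(λ) = λ^3 - 18λ^2 + 87λ - 110.
The constant term is -110.

-110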